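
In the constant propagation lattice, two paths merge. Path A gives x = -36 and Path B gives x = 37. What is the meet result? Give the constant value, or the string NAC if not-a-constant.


Meet operation: if both paths give the same constant, result is that constant; if they differ, result is NAC (not-a-constant).
Path A: -36, Path B: 37 -> differ
Result: not-a-constant -> NAC

NAC


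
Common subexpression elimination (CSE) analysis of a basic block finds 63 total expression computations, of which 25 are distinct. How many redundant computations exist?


CSE count = total expressions - unique expressions
= 63 - 25 = 38

38


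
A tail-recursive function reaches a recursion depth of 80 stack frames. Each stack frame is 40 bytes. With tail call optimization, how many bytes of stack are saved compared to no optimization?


Without TCO: 80 * 40 = 3200 bytes
With TCO: reuse 1 frame = 40 bytes
Savings = 3200 - 40 = 3160

3160


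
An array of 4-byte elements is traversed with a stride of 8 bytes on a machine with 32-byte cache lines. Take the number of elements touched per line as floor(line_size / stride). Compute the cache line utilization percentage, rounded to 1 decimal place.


Elements per cache line = floor(32 / 8) = 4
Bytes used = 4 * 4 = 16
Utilization = 16 / 32 * 100 = 50.0%

50.0


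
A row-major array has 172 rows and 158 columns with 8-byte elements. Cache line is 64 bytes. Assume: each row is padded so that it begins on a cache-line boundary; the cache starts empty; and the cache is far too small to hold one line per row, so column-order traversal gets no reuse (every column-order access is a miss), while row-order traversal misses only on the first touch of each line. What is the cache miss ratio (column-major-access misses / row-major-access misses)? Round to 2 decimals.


Each row occupies 158 * 8 = 1264 bytes and starts on a line boundary, so it spans ceil(1264 / 64) = 20 cache lines.
Row-major traversal misses (one per line touched): 172 * ceil(158 * 8 / 64) = 3440
Column-major traversal misses (no reuse, every access misses): 172 * 158 = 27176
Ratio = 27176 / 3440 = 7.9

7.9


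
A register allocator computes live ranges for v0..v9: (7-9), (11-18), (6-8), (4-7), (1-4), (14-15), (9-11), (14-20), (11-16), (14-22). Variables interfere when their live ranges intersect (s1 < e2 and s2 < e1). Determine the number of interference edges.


Check all pairs for overlapping intervals.
Two intervals (s1,e1) and (s2,e2) overlap if s1 < e2 and s2 < e1.
v0 (7-9) vs v1..v9: overlaps v2 -> 1
v1 (11-18) vs v2..v9: overlaps v5, v7, v8, v9 -> 4
v2 (6-8) vs v3..v9: overlaps v3 -> 1
v3 (4-7) vs v4..v9: overlaps none -> 0
v4 (1-4) vs v5..v9: overlaps none -> 0
v5 (14-15) vs v6..v9: overlaps v7, v8, v9 -> 3
v6 (9-11) vs v7..v9: overlaps none -> 0
v7 (14-20) vs v8..v9: overlaps v8, v9 -> 2
v8 (11-16) vs v9: overlaps v9 -> 1
Total overlapping pairs = 1 + 4 + 1 + 0 + 0 + 3 + 0 + 2 + 1 = 12

12


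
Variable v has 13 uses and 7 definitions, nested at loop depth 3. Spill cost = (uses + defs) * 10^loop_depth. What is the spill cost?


uses + defs = 13 + 7 = 20
10^3 = 1000
Spill cost = 20 * 1000 = 20000

20000


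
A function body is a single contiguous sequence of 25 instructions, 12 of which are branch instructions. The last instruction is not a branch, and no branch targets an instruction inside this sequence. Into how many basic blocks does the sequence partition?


With no in-sequence branch targets, the leaders are the first instruction plus the instruction after each branch.
Number of basic blocks = branches + 1
= 12 + 1 = 13

13


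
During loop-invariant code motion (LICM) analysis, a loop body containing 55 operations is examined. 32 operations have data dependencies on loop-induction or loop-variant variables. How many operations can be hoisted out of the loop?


Invariant candidates = total - loop-dependent
= 55 - 32 = 23

23


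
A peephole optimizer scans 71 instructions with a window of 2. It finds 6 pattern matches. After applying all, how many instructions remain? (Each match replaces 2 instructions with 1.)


Each match removes 1 instructions.
Total removed = 6 * 1 = 6
Remaining = 71 - 6 = 65

65


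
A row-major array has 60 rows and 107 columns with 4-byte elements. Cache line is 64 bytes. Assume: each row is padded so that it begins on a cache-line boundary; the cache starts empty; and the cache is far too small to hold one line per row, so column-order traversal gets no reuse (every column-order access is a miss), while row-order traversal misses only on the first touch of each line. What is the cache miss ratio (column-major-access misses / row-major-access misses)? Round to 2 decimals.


Each row occupies 107 * 4 = 428 bytes and starts on a line boundary, so it spans ceil(428 / 64) = 7 cache lines.
Row-major traversal misses (one per line touched): 60 * ceil(107 * 4 / 64) = 420
Column-major traversal misses (no reuse, every access misses): 60 * 107 = 6420
Ratio = 6420 / 420 = 15.29

15.29


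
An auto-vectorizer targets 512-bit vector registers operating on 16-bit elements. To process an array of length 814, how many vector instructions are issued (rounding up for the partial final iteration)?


Width = 512 / 16 = 32 elements per vector op
Iterations = ceil(814 / 32) = 26

26


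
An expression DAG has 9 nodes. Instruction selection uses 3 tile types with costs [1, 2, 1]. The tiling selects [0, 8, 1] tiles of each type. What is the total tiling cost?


Total cost = sum(count_i * cost_i)
= 0*1 + 8*2 + 1*1
= 17

17


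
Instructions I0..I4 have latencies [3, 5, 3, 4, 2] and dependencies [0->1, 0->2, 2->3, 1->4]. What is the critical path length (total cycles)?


Compute longest path through dependency graph: dist(Ik) = max over predecessors of dist + latency(Ik).
dist(I0) = latency 3 = 3
dist(I1) = dist(I0) + 5 = 3 + 5 = 8
dist(I2) = dist(I0) + 3 = 3 + 3 = 6
dist(I3) = dist(I2) + 4 = 6 + 4 = 10
dist(I4) = dist(I1) + 2 = 8 + 2 = 10
Critical path = max dist = 10

10


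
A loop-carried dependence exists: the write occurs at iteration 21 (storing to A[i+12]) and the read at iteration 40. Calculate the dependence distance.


Distance = read iteration - write iteration
= 40 - 21 = 19

19


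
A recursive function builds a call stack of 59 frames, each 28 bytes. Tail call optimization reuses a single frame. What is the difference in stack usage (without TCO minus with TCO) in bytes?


Without TCO: 59 * 28 = 1652 bytes
With TCO: reuse 1 frame = 28 bytes
Savings = 1652 - 28 = 1624

1624


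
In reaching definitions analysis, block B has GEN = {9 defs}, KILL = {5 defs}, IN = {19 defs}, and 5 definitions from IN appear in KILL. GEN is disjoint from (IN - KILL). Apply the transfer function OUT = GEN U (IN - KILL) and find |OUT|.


IN - KILL: 19 - 5 = 14 surviving definitions
OUT = GEN + surviving = 9 + 14 = 23

23


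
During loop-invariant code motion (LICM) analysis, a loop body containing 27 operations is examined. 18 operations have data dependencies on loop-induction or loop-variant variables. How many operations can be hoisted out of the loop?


Invariant candidates = total - loop-dependent
= 27 - 18 = 9

9


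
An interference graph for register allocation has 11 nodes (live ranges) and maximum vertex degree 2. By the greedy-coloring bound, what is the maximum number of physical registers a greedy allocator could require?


Greedy coloring never needs more than (max_degree + 1) colors: when coloring a vertex, at most max_degree neighbors are already colored.
Upper bound = 2 + 1 = 3

3


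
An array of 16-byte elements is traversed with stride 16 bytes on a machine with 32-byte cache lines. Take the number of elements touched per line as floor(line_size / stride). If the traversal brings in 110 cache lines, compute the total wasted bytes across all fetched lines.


Elements per line = floor(32 / 16) = 2
Bytes used per line = 2 * 16 = 32
Wasted per line = 32 - 32 = 0
Total wasted = 0 * 110 = 0

0


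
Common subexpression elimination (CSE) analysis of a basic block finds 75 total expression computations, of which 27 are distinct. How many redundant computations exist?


CSE count = total expressions - unique expressions
= 75 - 27 = 48

48


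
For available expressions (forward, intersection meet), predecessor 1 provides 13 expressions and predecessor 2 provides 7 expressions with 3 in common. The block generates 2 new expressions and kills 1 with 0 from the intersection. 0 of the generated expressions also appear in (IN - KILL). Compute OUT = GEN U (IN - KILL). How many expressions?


IN = intersection of predecessors = 3
IN - KILL = 3 - 0 = 3
|OUT| = |GEN| + |IN - KILL| - |GEN ∩ (IN - KILL)| = 2 + 3 - 0 = 5

5


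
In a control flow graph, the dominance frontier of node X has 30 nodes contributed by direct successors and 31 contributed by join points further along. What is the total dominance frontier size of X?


DF(X) = direct successor contributions + join point contributions
= 30 + 31 = 61

61


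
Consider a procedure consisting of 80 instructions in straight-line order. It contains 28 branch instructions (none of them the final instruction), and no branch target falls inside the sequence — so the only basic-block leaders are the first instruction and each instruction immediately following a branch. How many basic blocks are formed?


With no in-sequence branch targets, the leaders are the first instruction plus the instruction after each branch.
Number of basic blocks = branches + 1
= 28 + 1 = 29

29


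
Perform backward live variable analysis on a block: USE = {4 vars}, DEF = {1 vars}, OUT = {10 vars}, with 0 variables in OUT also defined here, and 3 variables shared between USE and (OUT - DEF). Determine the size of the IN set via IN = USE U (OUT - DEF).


OUT - DEF: 10 - 0 = 10
|IN| = |USE| + |OUT - DEF| - |USE ∩ (OUT - DEF)| = 4 + 10 - 3 = 11

11


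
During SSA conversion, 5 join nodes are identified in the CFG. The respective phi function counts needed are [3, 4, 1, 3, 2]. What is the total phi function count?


Total phi functions = sum of phi functions at each join node
= 3 + 4 + 1 + 3 + 2 = 13

13


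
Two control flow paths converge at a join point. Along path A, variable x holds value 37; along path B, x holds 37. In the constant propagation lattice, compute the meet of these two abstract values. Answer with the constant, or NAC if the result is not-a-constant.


Meet operation: if both paths give the same constant, result is that constant; if they differ, result is NAC (not-a-constant).
Path A: 37, Path B: 37 -> equal
Result: constant -> 37

37


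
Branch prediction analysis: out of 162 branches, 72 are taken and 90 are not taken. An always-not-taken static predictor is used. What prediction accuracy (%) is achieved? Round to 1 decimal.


Predictor: always-not-taken
Correct predictions = 90
Accuracy = 90 / 162 * 100 = 55.6%

55.6


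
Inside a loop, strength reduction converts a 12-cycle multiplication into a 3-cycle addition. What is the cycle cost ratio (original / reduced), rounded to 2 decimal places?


Ratio = mult_cost / add_cost = 12 / 3 = 4.0

4.0


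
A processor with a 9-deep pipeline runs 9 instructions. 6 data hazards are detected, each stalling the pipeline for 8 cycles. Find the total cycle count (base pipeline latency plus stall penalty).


Base cycles = 9 + 9 - 1 = 17
Total stalls = 6 * 8 = 48
Total = 17 + 48 = 65

65


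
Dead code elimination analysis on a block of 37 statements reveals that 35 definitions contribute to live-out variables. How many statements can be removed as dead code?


Dead code = total statements - live definitions
= 37 - 35 = 2

2


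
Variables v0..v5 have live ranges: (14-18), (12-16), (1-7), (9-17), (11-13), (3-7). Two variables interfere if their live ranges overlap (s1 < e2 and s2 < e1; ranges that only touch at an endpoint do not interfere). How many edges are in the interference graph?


Check all pairs for overlapping intervals.
Two intervals (s1,e1) and (s2,e2) overlap if s1 < e2 and s2 < e1.
v0 (14-18) vs v1..v5: overlaps v1, v3 -> 2
v1 (12-16) vs v2..v5: overlaps v3, v4 -> 2
v2 (1-7) vs v3..v5: overlaps v5 -> 1
v3 (9-17) vs v4..v5: overlaps v4 -> 1
v4 (11-13) vs v5: overlaps none -> 0
Total overlapping pairs = 2 + 2 + 1 + 1 + 0 = 6

6


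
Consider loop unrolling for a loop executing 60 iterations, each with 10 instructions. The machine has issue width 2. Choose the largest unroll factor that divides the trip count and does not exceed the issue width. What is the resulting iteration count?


Largest divisor of 60 <= 2 is 2
New iterations = 60 / 2 = 30

30


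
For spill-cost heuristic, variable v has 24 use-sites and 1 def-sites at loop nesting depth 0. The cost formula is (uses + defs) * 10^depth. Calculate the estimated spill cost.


uses + defs = 24 + 1 = 25
10^0 = 1
Spill cost = 25 * 1 = 25

25


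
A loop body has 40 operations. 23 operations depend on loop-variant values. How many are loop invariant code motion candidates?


Invariant candidates = total - loop-dependent
= 40 - 23 = 17

17


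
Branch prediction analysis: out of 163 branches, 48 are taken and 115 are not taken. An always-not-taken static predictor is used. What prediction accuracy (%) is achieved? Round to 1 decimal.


Predictor: always-not-taken
Correct predictions = 115
Accuracy = 115 / 163 * 100 = 70.6%

70.6


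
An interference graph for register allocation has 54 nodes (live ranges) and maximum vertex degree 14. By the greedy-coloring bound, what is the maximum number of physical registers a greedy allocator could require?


Greedy coloring never needs more than (max_degree + 1) colors: when coloring a vertex, at most max_degree neighbors are already colored.
Upper bound = 14 + 1 = 15

15


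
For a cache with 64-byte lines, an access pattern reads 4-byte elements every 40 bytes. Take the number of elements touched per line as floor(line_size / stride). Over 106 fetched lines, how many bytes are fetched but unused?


Elements per line = floor(64 / 40) = 1
Bytes used per line = 1 * 4 = 4
Wasted per line = 64 - 4 = 60
Total wasted = 60 * 106 = 6360

6360


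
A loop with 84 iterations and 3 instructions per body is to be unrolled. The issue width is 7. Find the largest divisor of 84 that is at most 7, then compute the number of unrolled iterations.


Largest divisor of 84 <= 7 is 7
New iterations = 84 / 7 = 12

12


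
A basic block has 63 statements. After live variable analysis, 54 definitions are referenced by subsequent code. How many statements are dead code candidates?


Dead code = total statements - live definitions
= 63 - 54 = 9

9


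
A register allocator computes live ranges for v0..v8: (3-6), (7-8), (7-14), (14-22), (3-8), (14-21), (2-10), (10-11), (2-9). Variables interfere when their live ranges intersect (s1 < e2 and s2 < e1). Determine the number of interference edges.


Check all pairs for overlapping intervals.
Two intervals (s1,e1) and (s2,e2) overlap if s1 < e2 and s2 < e1.
v0 (3-6) vs v1..v8: overlaps v4, v6, v8 -> 3
v1 (7-8) vs v2..v8: overlaps v2, v4, v6, v8 -> 4
v2 (7-14) vs v3..v8: overlaps v4, v6, v7, v8 -> 4
v3 (14-22) vs v4..v8: overlaps v5 -> 1
v4 (3-8) vs v5..v8: overlaps v6, v8 -> 2
v5 (14-21) vs v6..v8: overlaps none -> 0
v6 (2-10) vs v7..v8: overlaps v8 -> 1
v7 (10-11) vs v8: overlaps none -> 0
Total overlapping pairs = 3 + 4 + 4 + 1 + 2 + 0 + 1 + 0 = 15

15


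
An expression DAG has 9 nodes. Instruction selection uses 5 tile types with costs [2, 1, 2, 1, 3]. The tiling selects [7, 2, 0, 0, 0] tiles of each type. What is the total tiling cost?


Total cost = sum(count_i * cost_i)
= 7*2 + 2*1 + 0*2 + 0*1 + 0*3
= 16

16


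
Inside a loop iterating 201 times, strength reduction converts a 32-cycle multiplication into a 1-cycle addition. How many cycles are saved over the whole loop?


Per-iteration saving = 32 - 1 = 31
Total saved = 201 * 31 = 6231

6231


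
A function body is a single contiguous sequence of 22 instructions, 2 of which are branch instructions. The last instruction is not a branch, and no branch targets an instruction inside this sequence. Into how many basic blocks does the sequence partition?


With no in-sequence branch targets, the leaders are the first instruction plus the instruction after each branch.
Number of basic blocks = branches + 1
= 2 + 1 = 3

3


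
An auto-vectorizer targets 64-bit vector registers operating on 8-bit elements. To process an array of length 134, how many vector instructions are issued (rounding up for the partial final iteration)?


Width = 64 / 8 = 8 elements per vector op
Iterations = ceil(134 / 8) = 17

17


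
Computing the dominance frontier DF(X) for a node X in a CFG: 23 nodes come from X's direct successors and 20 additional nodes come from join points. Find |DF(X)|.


DF(X) = direct successor contributions + join point contributions
= 23 + 20 = 43

43


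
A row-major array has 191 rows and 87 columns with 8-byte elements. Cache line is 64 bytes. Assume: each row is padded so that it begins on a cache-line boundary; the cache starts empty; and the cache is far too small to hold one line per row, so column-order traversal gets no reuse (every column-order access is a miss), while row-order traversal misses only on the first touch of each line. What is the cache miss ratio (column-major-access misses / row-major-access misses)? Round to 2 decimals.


Each row occupies 87 * 8 = 696 bytes and starts on a line boundary, so it spans ceil(696 / 64) = 11 cache lines.
Row-major traversal misses (one per line touched): 191 * ceil(87 * 8 / 64) = 2101
Column-major traversal misses (no reuse, every access misses): 191 * 87 = 16617
Ratio = 16617 / 2101 = 7.91

7.91


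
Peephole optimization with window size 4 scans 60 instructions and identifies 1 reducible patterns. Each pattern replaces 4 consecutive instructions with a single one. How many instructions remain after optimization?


Each match removes 3 instructions.
Total removed = 1 * 3 = 3
Remaining = 60 - 3 = 57

57


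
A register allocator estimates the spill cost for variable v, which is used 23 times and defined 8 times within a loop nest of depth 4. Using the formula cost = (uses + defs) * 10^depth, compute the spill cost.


uses + defs = 23 + 8 = 31
10^4 = 10000
Spill cost = 31 * 10000 = 310000

310000


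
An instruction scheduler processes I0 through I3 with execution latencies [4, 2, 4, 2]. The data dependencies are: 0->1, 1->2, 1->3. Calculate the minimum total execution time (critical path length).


Compute longest path through dependency graph: dist(Ik) = max over predecessors of dist + latency(Ik).
dist(I0) = latency 4 = 4
dist(I1) = dist(I0) + 2 = 4 + 2 = 6
dist(I2) = dist(I1) + 4 = 6 + 4 = 10
dist(I3) = dist(I1) + 2 = 6 + 2 = 8
Critical path = max dist = 10

10


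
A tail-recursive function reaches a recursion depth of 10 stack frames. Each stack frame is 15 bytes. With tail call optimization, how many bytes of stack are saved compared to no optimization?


Without TCO: 10 * 15 = 150 bytes
With TCO: reuse 1 frame = 15 bytes
Savings = 150 - 15 = 135

135


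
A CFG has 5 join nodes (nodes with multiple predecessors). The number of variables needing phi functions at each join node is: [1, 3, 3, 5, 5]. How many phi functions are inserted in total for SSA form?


Total phi functions = sum of phi functions at each join node
= 1 + 3 + 3 + 5 + 5 = 17

17


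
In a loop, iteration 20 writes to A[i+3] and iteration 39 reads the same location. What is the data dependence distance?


Distance = read iteration - write iteration
= 39 - 20 = 19

19


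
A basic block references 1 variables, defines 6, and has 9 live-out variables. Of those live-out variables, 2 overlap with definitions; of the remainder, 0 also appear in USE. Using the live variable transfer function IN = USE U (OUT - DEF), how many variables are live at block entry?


OUT - DEF: 9 - 2 = 7
|IN| = |USE| + |OUT - DEF| - |USE ∩ (OUT - DEF)| = 1 + 7 - 0 = 8

8


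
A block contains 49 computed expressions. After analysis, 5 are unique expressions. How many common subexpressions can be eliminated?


CSE count = total expressions - unique expressions
= 49 - 5 = 44

44


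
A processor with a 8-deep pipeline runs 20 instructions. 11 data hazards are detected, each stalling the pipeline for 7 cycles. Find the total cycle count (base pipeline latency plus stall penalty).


Base cycles = 8 + 20 - 1 = 27
Total stalls = 11 * 7 = 77
Total = 27 + 77 = 104

104


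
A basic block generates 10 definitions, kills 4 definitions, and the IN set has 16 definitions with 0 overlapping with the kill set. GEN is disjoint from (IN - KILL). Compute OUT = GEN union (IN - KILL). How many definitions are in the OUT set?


IN - KILL: 16 - 0 = 16 surviving definitions
OUT = GEN + surviving = 10 + 16 = 26

26


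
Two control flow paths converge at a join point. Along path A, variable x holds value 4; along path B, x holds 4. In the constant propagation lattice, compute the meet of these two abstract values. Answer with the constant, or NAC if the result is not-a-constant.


Meet operation: if both paths give the same constant, result is that constant; if they differ, result is NAC (not-a-constant).
Path A: 4, Path B: 4 -> equal
Result: constant -> 4

4


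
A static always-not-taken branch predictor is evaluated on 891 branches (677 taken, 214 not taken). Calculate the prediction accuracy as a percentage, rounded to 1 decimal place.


Predictor: always-not-taken
Correct predictions = 214
Accuracy = 214 / 891 * 100 = 24.0%

24.0


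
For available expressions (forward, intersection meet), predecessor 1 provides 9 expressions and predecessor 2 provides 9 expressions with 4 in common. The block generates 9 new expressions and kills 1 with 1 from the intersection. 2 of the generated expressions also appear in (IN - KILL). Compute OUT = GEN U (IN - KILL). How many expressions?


IN = intersection of predecessors = 4
IN - KILL = 4 - 1 = 3
|OUT| = |GEN| + |IN - KILL| - |GEN ∩ (IN - KILL)| = 9 + 3 - 2 = 10

10


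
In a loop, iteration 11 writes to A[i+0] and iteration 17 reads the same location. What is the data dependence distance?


Distance = read iteration - write iteration
= 17 - 11 = 6

6


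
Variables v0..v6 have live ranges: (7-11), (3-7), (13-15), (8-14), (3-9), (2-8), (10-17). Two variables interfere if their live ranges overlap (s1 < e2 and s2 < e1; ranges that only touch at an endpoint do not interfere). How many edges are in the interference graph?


Check all pairs for overlapping intervals.
Two intervals (s1,e1) and (s2,e2) overlap if s1 < e2 and s2 < e1.
v0 (7-11) vs v1..v6: overlaps v3, v4, v5, v6 -> 4
v1 (3-7) vs v2..v6: overlaps v4, v5 -> 2
v2 (13-15) vs v3..v6: overlaps v3, v6 -> 2
v3 (8-14) vs v4..v6: overlaps v4, v6 -> 2
v4 (3-9) vs v5..v6: overlaps v5 -> 1
v5 (2-8) vs v6: overlaps none -> 0
Total overlapping pairs = 4 + 2 + 2 + 2 + 1 + 0 = 11

11


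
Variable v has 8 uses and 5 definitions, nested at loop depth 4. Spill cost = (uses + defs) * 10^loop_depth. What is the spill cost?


uses + defs = 8 + 5 = 13
10^4 = 10000
Spill cost = 13 * 10000 = 130000

130000


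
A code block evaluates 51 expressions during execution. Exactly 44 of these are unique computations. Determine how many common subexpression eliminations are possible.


CSE count = total expressions - unique expressions
= 51 - 44 = 7

7


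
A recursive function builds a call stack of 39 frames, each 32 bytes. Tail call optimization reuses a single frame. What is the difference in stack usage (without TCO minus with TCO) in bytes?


Without TCO: 39 * 32 = 1248 bytes
With TCO: reuse 1 frame = 32 bytes
Savings = 1248 - 32 = 1216

1216


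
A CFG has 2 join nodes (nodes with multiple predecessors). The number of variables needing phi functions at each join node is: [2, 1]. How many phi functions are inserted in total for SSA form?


Total phi functions = sum of phi functions at each join node
= 2 + 1 = 3

3


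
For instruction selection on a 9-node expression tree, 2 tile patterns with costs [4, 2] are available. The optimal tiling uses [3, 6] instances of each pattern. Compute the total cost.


Total cost = sum(count_i * cost_i)
= 3*4 + 6*2
= 24

24


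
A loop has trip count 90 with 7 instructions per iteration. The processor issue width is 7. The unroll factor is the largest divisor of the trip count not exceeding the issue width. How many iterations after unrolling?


Largest divisor of 90 <= 7 is 6
New iterations = 90 / 6 = 15

15


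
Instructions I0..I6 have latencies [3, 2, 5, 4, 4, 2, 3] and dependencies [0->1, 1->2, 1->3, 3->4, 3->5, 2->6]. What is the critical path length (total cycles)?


Compute longest path through dependency graph: dist(Ik) = max over predecessors of dist + latency(Ik).
dist(I0) = latency 3 = 3
dist(I1) = dist(I0) + 2 = 3 + 2 = 5
dist(I2) = dist(I1) + 5 = 5 + 5 = 10
dist(I3) = dist(I1) + 4 = 5 + 4 = 9
dist(I4) = dist(I3) + 4 = 9 + 4 = 13
dist(I5) = dist(I3) + 2 = 9 + 2 = 11
dist(I6) = dist(I2) + 3 = 10 + 3 = 13
Critical path = max dist = 13

13


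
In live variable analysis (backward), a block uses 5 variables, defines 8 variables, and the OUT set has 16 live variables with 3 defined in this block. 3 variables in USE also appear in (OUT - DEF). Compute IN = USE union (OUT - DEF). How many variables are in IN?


OUT - DEF: 16 - 3 = 13
|IN| = |USE| + |OUT - DEF| - |USE ∩ (OUT - DEF)| = 5 + 13 - 3 = 15

15


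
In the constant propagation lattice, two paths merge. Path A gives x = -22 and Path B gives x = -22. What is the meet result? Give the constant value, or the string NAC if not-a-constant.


Meet operation: if both paths give the same constant, result is that constant; if they differ, result is NAC (not-a-constant).
Path A: -22, Path B: -22 -> equal
Result: constant -> -22

-22


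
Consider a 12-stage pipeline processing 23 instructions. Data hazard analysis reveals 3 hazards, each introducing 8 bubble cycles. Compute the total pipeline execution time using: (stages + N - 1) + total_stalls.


Base cycles = 12 + 23 - 1 = 34
Total stalls = 3 * 8 = 24
Total = 34 + 24 = 58

58


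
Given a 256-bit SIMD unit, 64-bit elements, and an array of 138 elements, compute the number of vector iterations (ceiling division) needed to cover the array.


Width = 256 / 64 = 4 elements per vector op
Iterations = ceil(138 / 4) = 35

35


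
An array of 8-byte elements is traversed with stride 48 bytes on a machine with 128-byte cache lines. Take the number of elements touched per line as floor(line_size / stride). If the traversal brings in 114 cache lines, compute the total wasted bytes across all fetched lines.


Elements per line = floor(128 / 48) = 2
Bytes used per line = 2 * 8 = 16
Wasted per line = 128 - 16 = 112
Total wasted = 112 * 114 = 12768

12768


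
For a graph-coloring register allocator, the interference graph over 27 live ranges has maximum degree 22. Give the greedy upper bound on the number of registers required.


Greedy coloring never needs more than (max_degree + 1) colors: when coloring a vertex, at most max_degree neighbors are already colored.
Upper bound = 22 + 1 = 23

23


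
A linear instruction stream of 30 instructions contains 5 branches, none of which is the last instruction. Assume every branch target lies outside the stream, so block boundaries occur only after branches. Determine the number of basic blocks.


With no in-sequence branch targets, the leaders are the first instruction plus the instruction after each branch.
Number of basic blocks = branches + 1
= 5 + 1 = 6

6


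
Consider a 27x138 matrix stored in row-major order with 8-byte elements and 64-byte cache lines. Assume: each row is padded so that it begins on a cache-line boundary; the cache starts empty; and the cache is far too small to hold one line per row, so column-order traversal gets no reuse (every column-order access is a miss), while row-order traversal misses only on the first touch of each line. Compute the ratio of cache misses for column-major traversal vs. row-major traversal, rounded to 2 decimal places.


Each row occupies 138 * 8 = 1104 bytes and starts on a line boundary, so it spans ceil(1104 / 64) = 18 cache lines.
Row-major traversal misses (one per line touched): 27 * ceil(138 * 8 / 64) = 486
Column-major traversal misses (no reuse, every access misses): 27 * 138 = 3726
Ratio = 3726 / 486 = 7.67

7.67


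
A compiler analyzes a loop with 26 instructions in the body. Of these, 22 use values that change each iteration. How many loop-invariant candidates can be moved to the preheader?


Invariant candidates = total - loop-dependent
= 26 - 22 = 4

4


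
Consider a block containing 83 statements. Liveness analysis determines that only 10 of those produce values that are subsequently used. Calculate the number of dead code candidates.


Dead code = total statements - live definitions
= 83 - 10 = 73

73


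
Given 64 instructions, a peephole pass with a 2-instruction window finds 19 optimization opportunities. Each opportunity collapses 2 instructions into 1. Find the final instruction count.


Each match removes 1 instructions.
Total removed = 19 * 1 = 19
Remaining = 64 - 19 = 45

45


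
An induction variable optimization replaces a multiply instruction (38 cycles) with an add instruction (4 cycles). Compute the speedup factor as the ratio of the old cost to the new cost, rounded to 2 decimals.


Ratio = mult_cost / add_cost = 38 / 4 = 9.5

9.5


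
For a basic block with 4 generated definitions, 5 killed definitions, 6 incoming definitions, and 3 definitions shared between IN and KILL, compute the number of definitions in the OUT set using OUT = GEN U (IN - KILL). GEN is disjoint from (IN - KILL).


IN - KILL: 6 - 3 = 3 surviving definitions
OUT = GEN + surviving = 4 + 3 = 7

7


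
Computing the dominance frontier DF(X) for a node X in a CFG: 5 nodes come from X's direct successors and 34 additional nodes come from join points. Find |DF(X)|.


DF(X) = direct successor contributions + join point contributions
= 5 + 34 = 39

39


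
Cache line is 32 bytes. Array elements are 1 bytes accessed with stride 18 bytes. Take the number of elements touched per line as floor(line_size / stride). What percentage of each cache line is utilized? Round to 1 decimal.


Elements per cache line = floor(32 / 18) = 1
Bytes used = 1 * 1 = 1
Utilization = 1 / 32 * 100 = 3.1%

3.1


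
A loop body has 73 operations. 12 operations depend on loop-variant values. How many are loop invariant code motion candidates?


Invariant candidates = total - loop-dependent
= 73 - 12 = 61

61


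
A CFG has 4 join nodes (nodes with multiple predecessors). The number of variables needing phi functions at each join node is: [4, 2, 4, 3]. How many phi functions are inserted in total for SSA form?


Total phi functions = sum of phi functions at each join node
= 4 + 2 + 4 + 3 = 13

13


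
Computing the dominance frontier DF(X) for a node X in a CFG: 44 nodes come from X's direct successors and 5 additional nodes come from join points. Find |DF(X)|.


DF(X) = direct successor contributions + join point contributions
= 44 + 5 = 49

49


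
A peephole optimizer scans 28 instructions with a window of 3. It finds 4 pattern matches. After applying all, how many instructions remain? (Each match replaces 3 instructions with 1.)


Each match removes 2 instructions.
Total removed = 4 * 2 = 8
Remaining = 28 - 8 = 20

20


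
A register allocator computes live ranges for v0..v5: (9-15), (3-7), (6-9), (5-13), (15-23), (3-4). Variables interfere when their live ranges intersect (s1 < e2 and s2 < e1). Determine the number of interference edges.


Check all pairs for overlapping intervals.
Two intervals (s1,e1) and (s2,e2) overlap if s1 < e2 and s2 < e1.
v0 (9-15) vs v1..v5: overlaps v3 -> 1
v1 (3-7) vs v2..v5: overlaps v2, v3, v5 -> 3
v2 (6-9) vs v3..v5: overlaps v3 -> 1
v3 (5-13) vs v4..v5: overlaps none -> 0
v4 (15-23) vs v5: overlaps none -> 0
Total overlapping pairs = 1 + 3 + 1 + 0 + 0 = 5

5


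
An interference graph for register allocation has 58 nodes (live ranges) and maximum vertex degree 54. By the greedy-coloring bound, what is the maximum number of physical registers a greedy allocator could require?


Greedy coloring never needs more than (max_degree + 1) colors: when coloring a vertex, at most max_degree neighbors are already colored.
Upper bound = 54 + 1 = 55

55


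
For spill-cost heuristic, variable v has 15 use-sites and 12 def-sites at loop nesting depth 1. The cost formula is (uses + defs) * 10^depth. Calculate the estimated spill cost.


uses + defs = 15 + 12 = 27
10^1 = 10
Spill cost = 27 * 10 = 270

270


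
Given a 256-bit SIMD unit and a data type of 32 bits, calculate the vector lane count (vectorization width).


Width = SIMD bits / data type bits
= 256 / 32 = 8

8


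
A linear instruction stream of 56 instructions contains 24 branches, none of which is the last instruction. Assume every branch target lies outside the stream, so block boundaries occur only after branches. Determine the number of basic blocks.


With no in-sequence branch targets, the leaders are the first instruction plus the instruction after each branch.
Number of basic blocks = branches + 1
= 24 + 1 = 25

25


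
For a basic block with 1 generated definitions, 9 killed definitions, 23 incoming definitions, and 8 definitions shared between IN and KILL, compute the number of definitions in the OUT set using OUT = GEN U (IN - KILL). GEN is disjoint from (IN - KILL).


IN - KILL: 23 - 8 = 15 surviving definitions
OUT = GEN + surviving = 1 + 15 = 16

16


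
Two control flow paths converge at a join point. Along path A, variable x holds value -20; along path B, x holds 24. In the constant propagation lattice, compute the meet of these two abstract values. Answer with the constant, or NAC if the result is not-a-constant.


Meet operation: if both paths give the same constant, result is that constant; if they differ, result is NAC (not-a-constant).
Path A: -20, Path B: 24 -> differ
Result: not-a-constant -> NAC

NAC


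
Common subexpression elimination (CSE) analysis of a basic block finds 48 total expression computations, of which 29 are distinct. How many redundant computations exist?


CSE count = total expressions - unique expressions
= 48 - 29 = 19

19


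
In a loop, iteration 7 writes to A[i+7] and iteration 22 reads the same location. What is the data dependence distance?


Distance = read iteration - write iteration
= 22 - 7 = 15

15


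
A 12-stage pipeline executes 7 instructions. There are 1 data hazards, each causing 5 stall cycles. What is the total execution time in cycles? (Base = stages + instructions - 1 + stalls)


Base cycles = 12 + 7 - 1 = 18
Total stalls = 1 * 5 = 5
Total = 18 + 5 = 23

23


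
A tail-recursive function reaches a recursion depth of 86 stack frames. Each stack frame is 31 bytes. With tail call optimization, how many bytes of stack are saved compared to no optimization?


Without TCO: 86 * 31 = 2666 bytes
With TCO: reuse 1 frame = 31 bytes
Savings = 2666 - 31 = 2635

2635


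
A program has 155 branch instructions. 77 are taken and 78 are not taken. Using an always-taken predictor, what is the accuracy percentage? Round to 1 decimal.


Predictor: always-taken
Correct predictions = 77
Accuracy = 77 / 155 * 100 = 49.7%

49.7


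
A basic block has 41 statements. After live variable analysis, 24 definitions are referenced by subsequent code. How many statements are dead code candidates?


Dead code = total statements - live definitions
= 41 - 24 = 17

17


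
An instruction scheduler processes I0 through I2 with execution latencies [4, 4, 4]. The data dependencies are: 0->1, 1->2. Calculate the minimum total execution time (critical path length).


Compute longest path through dependency graph: dist(Ik) = max over predecessors of dist + latency(Ik).
dist(I0) = latency 4 = 4
dist(I1) = dist(I0) + 4 = 4 + 4 = 8
dist(I2) = dist(I1) + 4 = 8 + 4 = 12
Critical path = max dist = 12

12


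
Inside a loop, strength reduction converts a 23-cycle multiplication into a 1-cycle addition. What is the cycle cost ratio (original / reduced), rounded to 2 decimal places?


Ratio = mult_cost / add_cost = 23 / 1 = 23.0

23.0


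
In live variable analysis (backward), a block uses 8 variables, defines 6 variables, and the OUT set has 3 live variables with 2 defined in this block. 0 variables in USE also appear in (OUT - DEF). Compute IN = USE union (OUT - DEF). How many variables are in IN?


OUT - DEF: 3 - 2 = 1
|IN| = |USE| + |OUT - DEF| - |USE ∩ (OUT - DEF)| = 8 + 1 - 0 = 9

9


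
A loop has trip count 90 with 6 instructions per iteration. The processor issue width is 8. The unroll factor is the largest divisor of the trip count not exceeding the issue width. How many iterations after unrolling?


Largest divisor of 90 <= 8 is 6
New iterations = 90 / 6 = 15

15


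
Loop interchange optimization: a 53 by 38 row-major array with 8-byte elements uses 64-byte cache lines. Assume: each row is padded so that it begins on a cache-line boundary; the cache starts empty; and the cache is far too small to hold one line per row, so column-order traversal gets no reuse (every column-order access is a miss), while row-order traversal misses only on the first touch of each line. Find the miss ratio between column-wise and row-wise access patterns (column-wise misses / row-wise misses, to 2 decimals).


Each row occupies 38 * 8 = 304 bytes and starts on a line boundary, so it spans ceil(304 / 64) = 5 cache lines.
Row-major traversal misses (one per line touched): 53 * ceil(38 * 8 / 64) = 265
Column-major traversal misses (no reuse, every access misses): 53 * 38 = 2014
Ratio = 2014 / 265 = 7.6

7.6


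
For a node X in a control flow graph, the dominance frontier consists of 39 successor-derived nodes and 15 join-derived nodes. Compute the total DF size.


DF(X) = direct successor contributions + join point contributions
= 39 + 15 = 54

54


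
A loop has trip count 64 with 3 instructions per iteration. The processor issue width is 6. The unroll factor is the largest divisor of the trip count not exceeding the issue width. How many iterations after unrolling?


Largest divisor of 64 <= 6 is 4
New iterations = 64 / 4 = 16

16


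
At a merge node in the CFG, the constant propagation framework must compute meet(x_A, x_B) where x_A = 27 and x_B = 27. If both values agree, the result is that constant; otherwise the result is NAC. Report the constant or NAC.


Meet operation: if both paths give the same constant, result is that constant; if they differ, result is NAC (not-a-constant).
Path A: 27, Path B: 27 -> equal
Result: constant -> 27

27


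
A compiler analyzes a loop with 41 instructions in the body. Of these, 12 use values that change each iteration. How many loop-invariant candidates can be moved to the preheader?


Invariant candidates = total - loop-dependent
= 41 - 12 = 29

29


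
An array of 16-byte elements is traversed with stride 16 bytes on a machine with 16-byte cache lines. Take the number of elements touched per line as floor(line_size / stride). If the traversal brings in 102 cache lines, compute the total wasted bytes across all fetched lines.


Elements per line = floor(16 / 16) = 1
Bytes used per line = 1 * 16 = 16
Wasted per line = 16 - 16 = 0
Total wasted = 0 * 102 = 0

0


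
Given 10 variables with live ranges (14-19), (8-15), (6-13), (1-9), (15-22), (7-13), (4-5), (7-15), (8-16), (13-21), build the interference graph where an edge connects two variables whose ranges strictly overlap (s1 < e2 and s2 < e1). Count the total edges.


Check all pairs for overlapping intervals.
Two intervals (s1,e1) and (s2,e2) overlap if s1 < e2 and s2 < e1.
v0 (14-19) vs v1..v9: overlaps v1, v4, v7, v8, v9 -> 5
v1 (8-15) vs v2..v9: overlaps v2, v3, v5, v7, v8, v9 -> 6
v2 (6-13) vs v3..v9: overlaps v3, v5, v7, v8 -> 4
v3 (1-9) vs v4..v9: overlaps v5, v6, v7, v8 -> 4
v4 (15-22) vs v5..v9: overlaps v8, v9 -> 2
v5 (7-13) vs v6..v9: overlaps v7, v8 -> 2
v6 (4-5) vs v7..v9: overlaps none -> 0
v7 (7-15) vs v8..v9: overlaps v8, v9 -> 2
v8 (8-16) vs v9: overlaps v9 -> 1
Total overlapping pairs = 5 + 6 + 4 + 4 + 2 + 2 + 0 + 2 + 1 = 26

26
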